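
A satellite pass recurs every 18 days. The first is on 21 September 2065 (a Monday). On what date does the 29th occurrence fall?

7 February 2067

The 29th occurrence is 28 intervals after the first: 28 × 18 = 504 days after 21 September 2065.
September has 30 days — 9 days to the end of September leaves 495.
From end of September to end of 2065 is 92 days (403 left).
2066 has 365 days (38 left).
January has 31 days (7 left).
7 days into February → 7 February 2067.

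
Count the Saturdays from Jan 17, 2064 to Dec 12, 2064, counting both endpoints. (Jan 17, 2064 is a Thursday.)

Jan 17, 2064 is a Thursday; the first Saturday on or after it is Jan 19, 2064 (2 days later).
From Jan 19, 2064 to Dec 12, 2064: 12 + 29 + 31 + 30 + 31 + 30 + 31 + 31 + 30 + 31 + 30 + 12 = 328 days (rest of Jan, Feb, Mar, Apr, May, Jun, Jul, Aug, Sep, Oct, Nov, Dec).
328 ÷ 7 = 46 full weeks with remainder 6, so 46 more Saturdays after the first → 47.

47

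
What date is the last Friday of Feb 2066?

The first Friday of Feb 2066 is Feb 5.
Feb 2066 has 28 days. Adding weeks: 5, 12, 19, 26 — the last one ≤ 28 is the 26th.

Feb 26, 2066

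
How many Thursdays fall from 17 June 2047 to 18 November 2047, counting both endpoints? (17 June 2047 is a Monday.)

22

17 June 2047 is a Monday; the first Thursday on or after it is 20 June 2047 (3 days later).
From 20 June 2047 to 18 November 2047: 10 + 31 + 31 + 30 + 31 + 18 = 151 days (rest of June, July, August, September, October, November).
151 ÷ 7 = 21 full weeks with remainder 4, so 21 more Thursdays after the first → 22.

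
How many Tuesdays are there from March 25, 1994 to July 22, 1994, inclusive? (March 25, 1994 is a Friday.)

17

March 25, 1994 is a Friday; the first Tuesday on or after it is March 29, 1994 (4 days later).
From March 29, 1994 to July 22, 1994: 2 + 30 + 31 + 30 + 22 = 115 days (rest of March, April, May, June, July).
115 ÷ 7 = 16 full weeks with remainder 3, so 16 more Tuesdays after the first → 17.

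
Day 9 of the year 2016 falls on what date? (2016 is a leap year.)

2016-01-09

9 into January → January 9.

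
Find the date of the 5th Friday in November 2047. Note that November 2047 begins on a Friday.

November 2047 begins on a Friday, so the first Friday is November 1.
The 5th Friday is 4 weeks later: 1 + 28 = 29.

29 November 2047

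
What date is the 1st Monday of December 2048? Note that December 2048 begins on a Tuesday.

December 2048 begins on a Tuesday, so the first Monday is December 7 (6 days later).

2048-12-07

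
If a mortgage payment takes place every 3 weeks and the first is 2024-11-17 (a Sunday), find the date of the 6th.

The 6th occurrence is 5 intervals after the first: 5 × 21 = 105 days after 2024-11-17.
November has 30 days — 13 days to the end of November leaves 92.
December has 31 days (61 left).
January has 31 days (30 left).
February has 28 days (2 left).
2 days into March → 2025-03-02.

2025-03-02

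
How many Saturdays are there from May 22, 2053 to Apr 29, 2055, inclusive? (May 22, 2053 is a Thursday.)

101

May 22, 2053 is a Thursday; the first Saturday on or after it is May 24, 2053 (2 days later).
From May 24, 2053 to Apr 29, 2055: 221 + 365 + 119 = 705 days (rest of 2053, 2054, to Apr 29, 2055 in 2055).
705 ÷ 7 = 100 full weeks with remainder 5, so 100 more Saturdays after the first → 101.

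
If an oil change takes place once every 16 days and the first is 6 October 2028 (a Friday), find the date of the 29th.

28 December 2029

The 29th occurrence is 28 intervals after the first: 28 × 16 = 448 days after 6 October 2028.
October has 31 days — 25 days to the end of October leaves 423.
From end of October to end of 2028 is 61 days (362 left).
January has 31 days (331 left).
February has 28 days (303 left).
March has 31 days (272 left).
April has 30 days (242 left).
May has 31 days (211 left).
June has 30 days (181 left).
July has 31 days (150 left).
August has 31 days (119 left).
September has 30 days (89 left).
October has 31 days (58 left).
November has 30 days (28 left).
28 days into December → 28 December 2029.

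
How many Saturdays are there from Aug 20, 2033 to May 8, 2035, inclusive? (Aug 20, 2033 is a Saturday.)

90

Aug 20, 2033 is a Saturday; the first Saturday on or after it is Aug 20, 2033.
From Aug 20, 2033 to May 8, 2035: 133 + 365 + 128 = 626 days (rest of 2033, 2034, to May 8, 2035 in 2035).
626 ÷ 7 = 89 full weeks with remainder 3, so 89 more Saturdays after the first → 90.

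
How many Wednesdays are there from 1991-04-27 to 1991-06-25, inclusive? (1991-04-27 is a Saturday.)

1991-04-27 is a Saturday; the first Wednesday on or after it is 1991-05-01 (4 days later).
From 1991-05-01 to 1991-06-25: 30 + 25 = 55 days (rest of May, June).
55 ÷ 7 = 7 full weeks with remainder 6, so 7 more Wednesdays after the first → 8.

8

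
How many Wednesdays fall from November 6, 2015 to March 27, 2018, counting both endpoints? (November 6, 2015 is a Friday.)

November 6, 2015 is a Friday; the first Wednesday on or after it is November 11, 2015 (5 days later).
From November 11, 2015 to March 27, 2018: 50 + 366 + 365 + 86 = 867 days (rest of 2015, 2016, 2017, to March 27, 2018 in 2018).
867 ÷ 7 = 123 full weeks with remainder 6, so 123 more Wednesdays after the first → 124.

124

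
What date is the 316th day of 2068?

January has 31 days (316 − 31 = 285 remain).
February has 29 days (285 − 29 = 256 remain).
March has 31 days (256 − 31 = 225 remain).
April has 30 days (225 − 30 = 195 remain).
May has 31 days (195 − 31 = 164 remain).
June has 30 days (164 − 30 = 134 remain).
July has 31 days (134 − 31 = 103 remain).
August has 31 days (103 − 31 = 72 remain).
September has 30 days (72 − 30 = 42 remain).
October has 31 days (42 − 31 = 11 remain).
11 into November → November 11.

2068-11-11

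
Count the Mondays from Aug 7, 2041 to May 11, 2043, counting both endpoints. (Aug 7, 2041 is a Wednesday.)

92

Aug 7, 2041 is a Wednesday; the first Monday on or after it is Aug 12, 2041 (5 days later).
From Aug 12, 2041 to May 11, 2043: 141 + 365 + 131 = 637 days (rest of 2041, 2042, to May 11, 2043 in 2043).
637 ÷ 7 = 91 full weeks with remainder 0, so 91 more Mondays after the first → 92.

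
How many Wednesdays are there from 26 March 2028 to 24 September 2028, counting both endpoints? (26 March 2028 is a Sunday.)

26

26 March 2028 is a Sunday; the first Wednesday on or after it is 29 March 2028 (3 days later).
From 29 March 2028 to 24 September 2028: 2 + 30 + 31 + 30 + 31 + 31 + 24 = 179 days (rest of March, April, May, June, July, August, September).
179 ÷ 7 = 25 full weeks with remainder 4, so 25 more Wednesdays after the first → 26.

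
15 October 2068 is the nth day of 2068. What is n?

289

Days in months before October: 31 + 29 + 31 + 30 + 31 + 30 + 31 + 31 + 30 = 274.
Plus 15 days into October → day 289.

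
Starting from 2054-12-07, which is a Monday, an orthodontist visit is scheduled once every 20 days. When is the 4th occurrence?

2055-02-05

The 4th occurrence is 3 intervals after the first: 3 × 20 = 60 days after 2054-12-07.
December has 31 days — 24 days to the end of December leaves 36.
January has 31 days (5 left).
5 days into February → 2055-02-05.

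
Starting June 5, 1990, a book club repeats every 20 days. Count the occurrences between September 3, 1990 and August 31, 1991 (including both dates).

18

Occurrences land 20·i days after June 5, 1990 for i = 0, 1, 2, …
September 3, 1990 is 90 days after the start; 90 ÷ 20 = 4 remainder 10; since the remainder is 10, round up to i = 5. First occurrence in the window: #6 on September 13, 1990 (5×20 = 100 days in).
August 31, 1991 is 452 days after the start; 452 ÷ 20 = 22 remainder 12. Last occurrence in the window: #23 on August 19, 1991.
Occurrences #6 through #23: 18 in total.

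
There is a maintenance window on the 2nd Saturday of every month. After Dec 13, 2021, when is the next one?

Jan 8, 2022

Dec 2021 starts on a Wednesday; its first Saturday is the 4th, so the 2nd Saturday is the 11th — Dec 11, 2021.
That is not after Dec 13, 2021, so look at Jan 2022.
Jan 2022 starts on a Saturday; its first Saturday is the 1st, so the 2nd Saturday is the 8th — Jan 8, 2022.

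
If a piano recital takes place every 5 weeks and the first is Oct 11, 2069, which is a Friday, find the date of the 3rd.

The 3rd occurrence is 2 intervals after the first: 2 × 35 = 70 days after Oct 11, 2069.
Oct has 31 days — 20 days to the end of Oct leaves 50.
Nov has 30 days (20 left).
20 days into Dec → Dec 20, 2069.

Dec 20, 2069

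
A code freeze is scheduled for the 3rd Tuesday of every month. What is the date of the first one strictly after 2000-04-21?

April 2000 starts on a Saturday; its first Tuesday is the 4th, so the 3rd Tuesday is the 18th — 2000-04-18.
That is not after 2000-04-21, so look at May 2000.
May 2000 starts on a Monday; its first Tuesday is the 2nd, so the 3rd Tuesday is the 16th — 2000-05-16.

2000-05-16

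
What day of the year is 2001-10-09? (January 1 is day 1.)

282

Days in months before October: 31 + 28 + 31 + 30 + 31 + 30 + 31 + 31 + 30 = 273.
Plus 9 days into October → day 282.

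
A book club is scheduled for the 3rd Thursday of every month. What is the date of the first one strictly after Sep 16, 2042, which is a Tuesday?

Sep 18, 2042

Sep 2042 starts on a Monday; its first Thursday is the 4th, so the 3rd Thursday is the 18th — Sep 18, 2042.
Sep 18, 2042 is after Sep 16, 2042, so that is the next one.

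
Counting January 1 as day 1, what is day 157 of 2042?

January has 31 days (157 − 31 = 126 remain).
February has 28 days (126 − 28 = 98 remain).
March has 31 days (98 − 31 = 67 remain).
April has 30 days (67 − 30 = 37 remain).
May has 31 days (37 − 31 = 6 remain).
6 into June → June 6.

2042-06-06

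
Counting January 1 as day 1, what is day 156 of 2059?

Jan has 31 days (156 − 31 = 125 remain).
Feb has 28 days (125 − 28 = 97 remain).
Mar has 31 days (97 − 31 = 66 remain).
Apr has 30 days (66 − 30 = 36 remain).
May has 31 days (36 − 31 = 5 remain).
5 into Jun → Jun 5.

Jun 5, 2059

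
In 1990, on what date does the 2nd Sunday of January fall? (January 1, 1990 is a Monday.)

January 1990 begins on a Monday, so the first Sunday is January 7 (6 days later).
The 2nd Sunday is 1 weeks later: 7 + 7 = 14.

1990-01-14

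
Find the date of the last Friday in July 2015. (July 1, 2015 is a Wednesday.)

July 2015 begins on a Wednesday, so the first Friday is July 3 (2 days later).
July 2015 has 31 days. Adding weeks: 3, 10, 17, 24, 31 — the last one ≤ 31 is the 31st.

2015-07-31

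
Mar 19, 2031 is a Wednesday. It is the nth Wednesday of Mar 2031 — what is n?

Day 19 falls in week ⌈19/7⌉ of the month.
Days 1–7 hold the 1st Wednesday, 8–14 the 2nd, 15–21 the 3rd, 22–28 the 4th, 29–31 the 5th.
19 is in the range for the 3rd.

3rd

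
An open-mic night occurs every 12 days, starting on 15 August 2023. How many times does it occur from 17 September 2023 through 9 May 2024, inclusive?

20

Occurrences land 12·i days after 15 August 2023 for i = 0, 1, 2, …
17 September 2023 is 33 days after the start; 33 ÷ 12 = 2 remainder 9; since the remainder is 9, round up to i = 3. First occurrence in the window: #4 on 20 September 2023 (3×12 = 36 days in).
9 May 2024 is 268 days after the start; 268 ÷ 12 = 22 remainder 4. Last occurrence in the window: #23 on 5 May 2024.
Occurrences #4 through #23: 20 in total.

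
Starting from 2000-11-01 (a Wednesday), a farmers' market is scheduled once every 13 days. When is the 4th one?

2000-12-10

The 4th occurrence is 3 intervals after the first: 3 × 13 = 39 days after 2000-11-01.
November has 30 days — 29 days to the end of November leaves 10.
10 days into December → 2000-12-10.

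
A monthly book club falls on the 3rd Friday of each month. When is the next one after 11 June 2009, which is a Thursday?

June 2009 starts on a Monday; its first Friday is the 5th, so the 3rd Friday is the 19th — 19 June 2009.
19 June 2009 is after 11 June 2009, so that is the next one.

19 June 2009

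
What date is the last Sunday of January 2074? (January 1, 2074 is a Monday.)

2074-01-28

January 2074 begins on a Monday, so the first Sunday is January 7 (6 days later).
January 2074 has 31 days. Adding weeks: 7, 14, 21, 28 — the last one ≤ 31 is the 28th.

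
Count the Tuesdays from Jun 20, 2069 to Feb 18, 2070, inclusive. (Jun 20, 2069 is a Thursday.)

Jun 20, 2069 is a Thursday; the first Tuesday on or after it is Jun 25, 2069 (5 days later).
From Jun 25, 2069 to Feb 18, 2070: 5 + 31 + 31 + 30 + 31 + 30 + 31 + 31 + 18 = 238 days (rest of Jun, Jul, Aug, Sep, Oct, Nov, Dec, Jan, Feb).
238 ÷ 7 = 34 full weeks with remainder 0, so 34 more Tuesdays after the first → 35.

35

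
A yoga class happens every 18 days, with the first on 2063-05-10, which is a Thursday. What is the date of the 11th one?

The 11th occurrence is 10 intervals after the first: 10 × 18 = 180 days after 2063-05-10.
May has 31 days — 21 days to the end of May leaves 159.
June has 30 days (129 left).
July has 31 days (98 left).
August has 31 days (67 left).
September has 30 days (37 left).
October has 31 days (6 left).
6 days into November → 2063-11-06.

2063-11-06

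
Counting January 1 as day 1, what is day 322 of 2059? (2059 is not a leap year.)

January has 31 days (322 − 31 = 291 remain).
February has 28 days (291 − 28 = 263 remain).
March has 31 days (263 − 31 = 232 remain).
April has 30 days (232 − 30 = 202 remain).
May has 31 days (202 − 31 = 171 remain).
June has 30 days (171 − 30 = 141 remain).
July has 31 days (141 − 31 = 110 remain).
August has 31 days (110 − 31 = 79 remain).
September has 30 days (79 − 30 = 49 remain).
October has 31 days (49 − 31 = 18 remain).
18 into November → November 18.

18 November 2059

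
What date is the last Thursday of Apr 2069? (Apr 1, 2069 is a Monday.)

Apr 2069 begins on a Monday, so the first Thursday is Apr 4 (3 days later).
Apr 2069 has 30 days. Adding weeks: 4, 11, 18, 25 — the last one ≤ 30 is the 25th.

Apr 25, 2069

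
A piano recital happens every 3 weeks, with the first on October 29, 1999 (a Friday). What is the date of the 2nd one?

November 19, 1999

The 2nd occurrence is 1 interval after the first: 1 × 21 = 21 days after October 29, 1999.
October has 31 days — 2 days to the end of October leaves 19.
19 days into November → November 19, 1999.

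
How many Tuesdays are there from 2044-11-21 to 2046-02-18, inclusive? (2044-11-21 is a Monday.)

2044-11-21 is a Monday; the first Tuesday on or after it is 2044-11-22 (1 day later).
From 2044-11-22 to 2046-02-18: 39 + 365 + 49 = 453 days (rest of 2044, 2045, to 2046-02-18 in 2046).
453 ÷ 7 = 64 full weeks with remainder 5, so 64 more Tuesdays after the first → 65.

65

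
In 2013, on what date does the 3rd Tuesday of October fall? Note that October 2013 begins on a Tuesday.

October 2013 begins on a Tuesday, so the first Tuesday is October 1.
The 3rd Tuesday is 2 weeks later: 1 + 14 = 15.

15 October 2013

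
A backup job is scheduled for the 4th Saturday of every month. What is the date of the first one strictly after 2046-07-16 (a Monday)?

July 2046 starts on a Sunday; its first Saturday is the 7th, so the 4th Saturday is the 28th — 2046-07-28.
2046-07-28 is after 2046-07-16, so that is the next one.

2046-07-28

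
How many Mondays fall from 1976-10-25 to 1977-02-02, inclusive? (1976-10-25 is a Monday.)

1976-10-25 is a Monday; the first Monday on or after it is 1976-10-25.
From 1976-10-25 to 1977-02-02: 6 + 30 + 31 + 31 + 2 = 100 days (rest of October, November, December, January, February).
100 ÷ 7 = 14 full weeks with remainder 2, so 14 more Mondays after the first → 15.

15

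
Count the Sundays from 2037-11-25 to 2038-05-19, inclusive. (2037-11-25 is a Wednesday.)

25

2037-11-25 is a Wednesday; the first Sunday on or after it is 2037-11-29 (4 days later).
From 2037-11-29 to 2038-05-19: 1 + 31 + 31 + 28 + 31 + 30 + 19 = 171 days (rest of November, December, January, February, March, April, May).
171 ÷ 7 = 24 full weeks with remainder 3, so 24 more Sundays after the first → 25.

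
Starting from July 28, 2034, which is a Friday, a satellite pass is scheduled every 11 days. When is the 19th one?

February 11, 2035

The 19th occurrence is 18 intervals after the first: 18 × 11 = 198 days after July 28, 2034.
July has 31 days — 3 days to the end of July leaves 195.
August has 31 days (164 left).
September has 30 days (134 left).
October has 31 days (103 left).
November has 30 days (73 left).
December has 31 days (42 left).
January has 31 days (11 left).
11 days into February → February 11, 2035.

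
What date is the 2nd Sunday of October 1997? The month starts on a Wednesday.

1997-10-12

October 1997 begins on a Wednesday, so the first Sunday is October 5 (4 days later).
The 2nd Sunday is 1 weeks later: 5 + 7 = 12.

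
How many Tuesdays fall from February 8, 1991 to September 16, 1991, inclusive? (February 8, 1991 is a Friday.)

31

February 8, 1991 is a Friday; the first Tuesday on or after it is February 12, 1991 (4 days later).
From February 12, 1991 to September 16, 1991: 16 + 31 + 30 + 31 + 30 + 31 + 31 + 16 = 216 days (rest of February, March, April, May, June, July, August, September).
216 ÷ 7 = 30 full weeks with remainder 6, so 30 more Tuesdays after the first → 31.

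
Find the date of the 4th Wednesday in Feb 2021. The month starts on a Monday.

Feb 2021 begins on a Monday, so the first Wednesday is Feb 3 (2 days later).
The 4th Wednesday is 3 weeks later: 3 + 21 = 24.

Feb 24, 2021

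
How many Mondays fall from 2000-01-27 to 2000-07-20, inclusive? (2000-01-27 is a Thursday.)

25

2000-01-27 is a Thursday; the first Monday on or after it is 2000-01-31 (4 days later).
From 2000-01-31 to 2000-07-20: 0 + 29 + 31 + 30 + 31 + 30 + 20 = 171 days (rest of January, February, March, April, May, June, July).
171 ÷ 7 = 24 full weeks with remainder 3, so 24 more Mondays after the first → 25.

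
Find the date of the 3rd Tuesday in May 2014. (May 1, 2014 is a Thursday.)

May 2014 begins on a Thursday, so the first Tuesday is May 6 (5 days later).
The 3rd Tuesday is 2 weeks later: 6 + 14 = 20.

May 20, 2014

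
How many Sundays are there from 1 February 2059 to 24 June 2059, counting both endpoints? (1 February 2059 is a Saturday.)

21

1 February 2059 is a Saturday; the first Sunday on or after it is 2 February 2059 (1 day later).
From 2 February 2059 to 24 June 2059: 26 + 31 + 30 + 31 + 24 = 142 days (rest of February, March, April, May, June).
142 ÷ 7 = 20 full weeks with remainder 2, so 20 more Sundays after the first → 21.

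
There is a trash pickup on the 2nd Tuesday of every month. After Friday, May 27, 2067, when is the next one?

Jun 14, 2067

May 2067 starts on a Sunday; its first Tuesday is the 3rd, so the 2nd Tuesday is the 10th — May 10, 2067.
That is not after May 27, 2067, so look at Jun 2067.
Jun 2067 starts on a Wednesday; its first Tuesday is the 7th, so the 2nd Tuesday is the 14th — Jun 14, 2067.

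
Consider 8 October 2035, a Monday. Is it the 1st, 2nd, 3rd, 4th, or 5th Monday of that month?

Day 8 falls in week ⌈8/7⌉ of the month.
Days 1–7 hold the 1st Monday, 8–14 the 2nd, 15–21 the 3rd, 22–28 the 4th, 29–31 the 5th.
8 is in the range for the 2nd.

2nd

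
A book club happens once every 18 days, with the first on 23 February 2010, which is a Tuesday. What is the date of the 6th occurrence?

24 May 2010

The 6th occurrence is 5 intervals after the first: 5 × 18 = 90 days after 23 February 2010.
February has 28 days — 5 days to the end of February leaves 85.
March has 31 days (54 left).
April has 30 days (24 left).
24 days into May → 24 May 2010.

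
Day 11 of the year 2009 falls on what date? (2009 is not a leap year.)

11 into January → January 11.

2009-01-11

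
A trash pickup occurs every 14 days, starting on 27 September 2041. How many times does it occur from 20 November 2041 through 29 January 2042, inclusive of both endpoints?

Occurrences land 14·i days after 27 September 2041 for i = 0, 1, 2, …
20 November 2041 is 54 days after the start; 54 ÷ 14 = 3 remainder 12; since the remainder is 12, round up to i = 4. First occurrence in the window: #5 on 22 November 2041 (4×14 = 56 days in).
29 January 2042 is 124 days after the start; 124 ÷ 14 = 8 remainder 12. Last occurrence in the window: #9 on 17 January 2042.
Occurrences #5 through #9: 5 in total.

5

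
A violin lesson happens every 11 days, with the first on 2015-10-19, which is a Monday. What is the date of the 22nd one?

2016-06-06

The 22nd occurrence is 21 intervals after the first: 21 × 11 = 231 days after 2015-10-19.
October has 31 days — 12 days to the end of October leaves 219.
November has 30 days (189 left).
December has 31 days (158 left).
January has 31 days (127 left).
February has 29 days (98 left).
March has 31 days (67 left).
April has 30 days (37 left).
May has 31 days (6 left).
6 days into June → 2016-06-06.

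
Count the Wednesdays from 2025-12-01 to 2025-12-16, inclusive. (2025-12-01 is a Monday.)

2025-12-01 is a Monday; the first Wednesday on or after it is 2025-12-03 (2 days later).
From 2025-12-03 to 2025-12-16 is 16 − 3 = 13 days.
13 ÷ 7 = 1 full weeks with remainder 6, so 1 more Wednesdays after the first → 2.

2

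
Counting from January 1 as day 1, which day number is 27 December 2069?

361

Days in months before December: 31 + 28 + 31 + 30 + 31 + 30 + 31 + 31 + 30 + 31 + 30 = 334.
Plus 27 days into December → day 361.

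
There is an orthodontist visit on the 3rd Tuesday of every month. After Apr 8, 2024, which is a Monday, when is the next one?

Apr 16, 2024

Apr 2024 starts on a Monday; its first Tuesday is the 2nd, so the 3rd Tuesday is the 16th — Apr 16, 2024.
Apr 16, 2024 is after Apr 8, 2024, so that is the next one.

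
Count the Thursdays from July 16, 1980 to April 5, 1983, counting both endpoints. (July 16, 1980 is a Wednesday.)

142

July 16, 1980 is a Wednesday; the first Thursday on or after it is July 17, 1980 (1 day later).
From July 17, 1980 to April 5, 1983: 167 + 365 + 365 + 95 = 992 days (rest of 1980, 1981, 1982, to April 5, 1983 in 1983).
992 ÷ 7 = 141 full weeks with remainder 5, so 141 more Thursdays after the first → 142.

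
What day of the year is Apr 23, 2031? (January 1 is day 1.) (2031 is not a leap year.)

113

Days in months before Apr: 31 + 28 + 31 = 90.
Plus 23 days into Apr → day 113.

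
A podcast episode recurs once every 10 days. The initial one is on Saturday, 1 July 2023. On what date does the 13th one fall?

The 13th occurrence is 12 intervals after the first: 12 × 10 = 120 days after 1 July 2023.
July has 31 days — 30 days to the end of July leaves 90.
August has 31 days (59 left).
September has 30 days (29 left).
29 days into October → 29 October 2023.

29 October 2023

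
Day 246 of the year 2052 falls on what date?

Jan has 31 days (246 − 31 = 215 remain).
Feb has 29 days (215 − 29 = 186 remain).
Mar has 31 days (186 − 31 = 155 remain).
Apr has 30 days (155 − 30 = 125 remain).
May has 31 days (125 − 31 = 94 remain).
Jun has 30 days (94 − 30 = 64 remain).
Jul has 31 days (64 − 31 = 33 remain).
Aug has 31 days (33 − 31 = 2 remain).
2 into Sep → Sep 2.

Sep 2, 2052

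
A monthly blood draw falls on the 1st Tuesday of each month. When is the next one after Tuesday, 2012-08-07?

2012-09-04

August 2012 starts on a Wednesday, so its 1st Tuesday is 2012-08-07 (6 days in).
That is not after 2012-08-07, so look at September 2012.
September 2012 starts on a Saturday, so its 1st Tuesday is 2012-09-04 (3 days in).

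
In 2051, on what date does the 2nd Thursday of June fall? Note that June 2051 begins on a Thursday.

June 2051 begins on a Thursday, so the first Thursday is June 1.
The 2nd Thursday is 1 weeks later: 1 + 7 = 8.

8 June 2051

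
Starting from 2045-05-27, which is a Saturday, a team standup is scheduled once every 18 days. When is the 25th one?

The 25th occurrence is 24 intervals after the first: 24 × 18 = 432 days after 2045-05-27.
May has 31 days — 4 days to the end of May leaves 428.
From end of May to end of 2045 is 214 days (214 left).
January has 31 days (183 left).
February has 28 days (155 left).
March has 31 days (124 left).
April has 30 days (94 left).
May has 31 days (63 left).
June has 30 days (33 left).
July has 31 days (2 left).
2 days into August → 2046-08-02.

2046-08-02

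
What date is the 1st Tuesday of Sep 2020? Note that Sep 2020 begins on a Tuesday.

Sep 1, 2020

Sep 2020 begins on a Tuesday, so the first Tuesday is Sep 1.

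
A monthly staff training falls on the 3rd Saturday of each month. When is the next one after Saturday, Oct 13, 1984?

Oct 20, 1984

Oct 1984 starts on a Monday; its first Saturday is the 6th, so the 3rd Saturday is the 20th — Oct 20, 1984.
Oct 20, 1984 is after Oct 13, 1984, so that is the next one.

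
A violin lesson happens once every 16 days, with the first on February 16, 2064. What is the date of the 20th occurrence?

The 20th occurrence is 19 intervals after the first: 19 × 16 = 304 days after February 16, 2064.
February has 29 days — 13 days to the end of February leaves 291.
March has 31 days (260 left).
April has 30 days (230 left).
May has 31 days (199 left).
June has 30 days (169 left).
July has 31 days (138 left).
August has 31 days (107 left).
September has 30 days (77 left).
October has 31 days (46 left).
November has 30 days (16 left).
16 days into December → December 16, 2064.

December 16, 2064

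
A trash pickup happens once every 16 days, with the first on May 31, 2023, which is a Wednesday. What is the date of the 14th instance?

Dec 25, 2023

The 14th occurrence is 13 intervals after the first: 13 × 16 = 208 days after May 31, 2023.
May has 31 days — 0 days to the end of May leaves 208.
Jun has 30 days (178 left).
Jul has 31 days (147 left).
Aug has 31 days (116 left).
Sep has 30 days (86 left).
Oct has 31 days (55 left).
Nov has 30 days (25 left).
25 days into Dec → Dec 25, 2023.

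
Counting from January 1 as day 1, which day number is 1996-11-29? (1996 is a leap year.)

Days in months before November: 31 + 29 + 31 + 30 + 31 + 30 + 31 + 31 + 30 + 31 = 305.
Plus 29 days into November → day 334.

334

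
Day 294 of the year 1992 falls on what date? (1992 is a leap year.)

Oct 20, 1992

Jan has 31 days (294 − 31 = 263 remain).
Feb has 29 days (263 − 29 = 234 remain).
Mar has 31 days (234 − 31 = 203 remain).
Apr has 30 days (203 − 30 = 173 remain).
May has 31 days (173 − 31 = 142 remain).
Jun has 30 days (142 − 30 = 112 remain).
Jul has 31 days (112 − 31 = 81 remain).
Aug has 31 days (81 − 31 = 50 remain).
Sep has 30 days (50 − 30 = 20 remain).
20 into Oct → Oct 20.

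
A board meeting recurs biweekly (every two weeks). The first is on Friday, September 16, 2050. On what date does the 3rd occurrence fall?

The 3rd occurrence is 2 intervals after the first: 2 × 14 = 28 days after September 16, 2050.
September has 30 days — 14 days to the end of September leaves 14.
14 days into October → October 14, 2050.

October 14, 2050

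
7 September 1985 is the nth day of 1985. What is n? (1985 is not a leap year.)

Days in months before September: 31 + 28 + 31 + 30 + 31 + 30 + 31 + 31 = 243.
Plus 7 days into September → day 250.

250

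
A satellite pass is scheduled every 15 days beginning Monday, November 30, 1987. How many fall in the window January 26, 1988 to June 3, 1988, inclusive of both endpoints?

Occurrences land 15·i days after November 30, 1987 for i = 0, 1, 2, …
January 26, 1988 is 57 days after the start; 57 ÷ 15 = 3 remainder 12; since the remainder is 12, round up to i = 4. First occurrence in the window: #5 on January 29, 1988 (4×15 = 60 days in).
June 3, 1988 is 186 days after the start; 186 ÷ 15 = 12 remainder 6. Last occurrence in the window: #13 on May 28, 1988.
Occurrences #5 through #13: 9 in total.

9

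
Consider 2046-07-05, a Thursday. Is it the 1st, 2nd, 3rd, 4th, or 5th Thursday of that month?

Day 5 falls in week ⌈5/7⌉ of the month.
Days 1–7 hold the 1st Thursday, 8–14 the 2nd, 15–21 the 3rd, 22–28 the 4th, 29–31 the 5th.
5 is in the range for the 1st.

1st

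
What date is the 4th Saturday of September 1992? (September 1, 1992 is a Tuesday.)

September 1992 begins on a Tuesday, so the first Saturday is September 5 (4 days later).
The 4th Saturday is 3 weeks later: 5 + 21 = 26.

26 September 1992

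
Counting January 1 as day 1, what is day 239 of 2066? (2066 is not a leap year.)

January has 31 days (239 − 31 = 208 remain).
February has 28 days (208 − 28 = 180 remain).
March has 31 days (180 − 31 = 149 remain).
April has 30 days (149 − 30 = 119 remain).
May has 31 days (119 − 31 = 88 remain).
June has 30 days (88 − 30 = 58 remain).
July has 31 days (58 − 31 = 27 remain).
27 into August → August 27.

27 August 2066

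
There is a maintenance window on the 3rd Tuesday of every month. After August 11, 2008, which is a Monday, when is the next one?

August 19, 2008

August 2008 starts on a Friday; its first Tuesday is the 5th, so the 3rd Tuesday is the 19th — August 19, 2008.
August 19, 2008 is after August 11, 2008, so that is the next one.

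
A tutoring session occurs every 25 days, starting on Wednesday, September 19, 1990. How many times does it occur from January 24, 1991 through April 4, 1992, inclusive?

17

Occurrences land 25·i days after September 19, 1990 for i = 0, 1, 2, …
January 24, 1991 is 127 days after the start; 127 ÷ 25 = 5 remainder 2; since the remainder is 2, round up to i = 6. First occurrence in the window: #7 on February 16, 1991 (6×25 = 150 days in).
April 4, 1992 is 563 days after the start; 563 ÷ 25 = 22 remainder 13. Last occurrence in the window: #23 on March 22, 1992.
Occurrences #7 through #23: 17 in total.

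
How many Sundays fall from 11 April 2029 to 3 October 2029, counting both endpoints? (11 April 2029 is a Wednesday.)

11 April 2029 is a Wednesday; the first Sunday on or after it is 15 April 2029 (4 days later).
From 15 April 2029 to 3 October 2029: 15 + 31 + 30 + 31 + 31 + 30 + 3 = 171 days (rest of April, May, June, July, August, September, October).
171 ÷ 7 = 24 full weeks with remainder 3, so 24 more Sundays after the first → 25.

25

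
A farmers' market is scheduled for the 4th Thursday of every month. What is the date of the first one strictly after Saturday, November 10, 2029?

November 22, 2029

November 2029 starts on a Thursday; its first Thursday is the 1st, so the 4th Thursday is the 22nd — November 22, 2029.
November 22, 2029 is after November 10, 2029, so that is the next one.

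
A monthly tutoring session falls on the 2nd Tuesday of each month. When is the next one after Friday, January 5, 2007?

January 9, 2007

January 2007 starts on a Monday; its first Tuesday is the 2nd, so the 2nd Tuesday is the 9th — January 9, 2007.
January 9, 2007 is after January 5, 2007, so that is the next one.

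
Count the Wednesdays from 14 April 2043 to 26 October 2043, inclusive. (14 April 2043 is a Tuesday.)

14 April 2043 is a Tuesday; the first Wednesday on or after it is 15 April 2043 (1 day later).
From 15 April 2043 to 26 October 2043: 15 + 31 + 30 + 31 + 31 + 30 + 26 = 194 days (rest of April, May, June, July, August, September, October).
194 ÷ 7 = 27 full weeks with remainder 5, so 27 more Wednesdays after the first → 28.

28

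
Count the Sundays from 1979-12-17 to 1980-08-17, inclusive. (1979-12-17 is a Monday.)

1979-12-17 is a Monday; the first Sunday on or after it is 1979-12-23 (6 days later).
From 1979-12-23 to 1980-08-17: 8 + 31 + 29 + 31 + 30 + 31 + 30 + 31 + 17 = 238 days (rest of December, January, February, March, April, May, June, July, August).
238 ÷ 7 = 34 full weeks with remainder 0, so 34 more Sundays after the first → 35.

35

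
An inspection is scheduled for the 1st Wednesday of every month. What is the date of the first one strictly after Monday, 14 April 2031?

April 2031 starts on a Tuesday, so its 1st Wednesday is 2 April 2031 (1 day in).
That is not after 14 April 2031, so look at May 2031.
May 2031 starts on a Thursday, so its 1st Wednesday is 7 May 2031 (6 days in).

7 May 2031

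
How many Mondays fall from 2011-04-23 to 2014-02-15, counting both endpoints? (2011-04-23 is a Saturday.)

147

2011-04-23 is a Saturday; the first Monday on or after it is 2011-04-25 (2 days later).
From 2011-04-25 to 2014-02-15: 250 + 366 + 365 + 46 = 1027 days (rest of 2011, 2012, 2013, to 2014-02-15 in 2014).
1027 ÷ 7 = 146 full weeks with remainder 5, so 146 more Mondays after the first → 147.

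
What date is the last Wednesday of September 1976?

September 1976 begins on a Wednesday, so the first Wednesday is September 1.
September 1976 has 30 days. Adding weeks: 1, 8, 15, 22, 29 — the last one ≤ 30 is the 29th.

1976-09-29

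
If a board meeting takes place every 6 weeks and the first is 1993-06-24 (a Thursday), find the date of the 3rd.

The 3rd occurrence is 2 intervals after the first: 2 × 42 = 84 days after 1993-06-24.
June has 30 days — 6 days to the end of June leaves 78.
July has 31 days (47 left).
August has 31 days (16 left).
16 days into September → 1993-09-16.

1993-09-16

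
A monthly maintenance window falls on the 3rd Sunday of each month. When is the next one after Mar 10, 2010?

Mar 21, 2010

Mar 2010 starts on a Monday; its first Sunday is the 7th, so the 3rd Sunday is the 21st — Mar 21, 2010.
Mar 21, 2010 is after Mar 10, 2010, so that is the next one.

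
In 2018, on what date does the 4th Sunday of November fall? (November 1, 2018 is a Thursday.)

25 November 2018

November 2018 begins on a Thursday, so the first Sunday is November 4 (3 days later).
The 4th Sunday is 3 weeks later: 4 + 21 = 25.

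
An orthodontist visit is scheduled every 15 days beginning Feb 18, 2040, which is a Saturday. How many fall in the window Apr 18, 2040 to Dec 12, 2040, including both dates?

Occurrences land 15·i days after Feb 18, 2040 for i = 0, 1, 2, …
Apr 18, 2040 is 60 days after the start; 60 ÷ 15 = 4 remainder 0. First occurrence in the window: #5 on Apr 18, 2040 (4×15 = 60 days in).
Dec 12, 2040 is 298 days after the start; 298 ÷ 15 = 19 remainder 13. Last occurrence in the window: #20 on Nov 29, 2040.
Occurrences #5 through #20: 16 in total.

16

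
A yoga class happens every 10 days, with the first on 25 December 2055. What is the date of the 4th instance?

The 4th occurrence is 3 intervals after the first: 3 × 10 = 30 days after 25 December 2055.
December has 31 days — 6 days to the end of December leaves 24.
24 days into January → 24 January 2056.

24 January 2056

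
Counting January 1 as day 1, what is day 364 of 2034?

January has 31 days (364 − 31 = 333 remain).
February has 28 days (333 − 28 = 305 remain).
March has 31 days (305 − 31 = 274 remain).
April has 30 days (274 − 30 = 244 remain).
May has 31 days (244 − 31 = 213 remain).
June has 30 days (213 − 30 = 183 remain).
July has 31 days (183 − 31 = 152 remain).
August has 31 days (152 − 31 = 121 remain).
September has 30 days (121 − 30 = 91 remain).
October has 31 days (91 − 31 = 60 remain).
November has 30 days (60 − 30 = 30 remain).
30 into December → December 30.

2034-12-30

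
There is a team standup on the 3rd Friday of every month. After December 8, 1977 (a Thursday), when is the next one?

December 1977 starts on a Thursday; its first Friday is the 2nd, so the 3rd Friday is the 16th — December 16, 1977.
December 16, 1977 is after December 8, 1977, so that is the next one.

December 16, 1977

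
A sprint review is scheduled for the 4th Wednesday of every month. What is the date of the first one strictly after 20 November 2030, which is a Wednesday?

November 2030 starts on a Friday; its first Wednesday is the 6th, so the 4th Wednesday is the 27th — 27 November 2030.
27 November 2030 is after 20 November 2030, so that is the next one.

27 November 2030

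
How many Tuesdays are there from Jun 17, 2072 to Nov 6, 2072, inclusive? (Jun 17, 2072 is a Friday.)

20

Jun 17, 2072 is a Friday; the first Tuesday on or after it is Jun 21, 2072 (4 days later).
From Jun 21, 2072 to Nov 6, 2072: 9 + 31 + 31 + 30 + 31 + 6 = 138 days (rest of Jun, Jul, Aug, Sep, Oct, Nov).
138 ÷ 7 = 19 full weeks with remainder 5, so 19 more Tuesdays after the first → 20.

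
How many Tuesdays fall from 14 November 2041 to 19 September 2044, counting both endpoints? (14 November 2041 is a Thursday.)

148

14 November 2041 is a Thursday; the first Tuesday on or after it is 19 November 2041 (5 days later).
From 19 November 2041 to 19 September 2044: 42 + 365 + 365 + 263 = 1035 days (rest of 2041, 2042, 2043, to 19 September 2044 in 2044).
1035 ÷ 7 = 147 full weeks with remainder 6, so 147 more Tuesdays after the first → 148.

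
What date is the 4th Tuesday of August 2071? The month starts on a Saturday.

2071-08-25

August 2071 begins on a Saturday, so the first Tuesday is August 4 (3 days later).
The 4th Tuesday is 3 weeks later: 4 + 21 = 25.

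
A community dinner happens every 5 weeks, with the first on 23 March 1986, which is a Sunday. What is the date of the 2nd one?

27 April 1986

The 2nd occurrence is 1 interval after the first: 1 × 35 = 35 days after 23 March 1986.
March has 31 days — 8 days to the end of March leaves 27.
27 days into April → 27 April 1986.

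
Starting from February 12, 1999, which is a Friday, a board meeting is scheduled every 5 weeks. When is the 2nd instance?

The 2nd occurrence is 1 interval after the first: 1 × 35 = 35 days after February 12, 1999.
February has 28 days — 16 days to the end of February leaves 19.
19 days into March → March 19, 1999.

March 19, 1999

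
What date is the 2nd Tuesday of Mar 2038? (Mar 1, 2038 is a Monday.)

Mar 9, 2038

Mar 2038 begins on a Monday, so the first Tuesday is Mar 2 (1 day later).
The 2nd Tuesday is 1 weeks later: 2 + 7 = 9.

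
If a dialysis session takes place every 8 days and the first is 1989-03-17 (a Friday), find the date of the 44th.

The 44th occurrence is 43 intervals after the first: 43 × 8 = 344 days after 1989-03-17.
March has 31 days — 14 days to the end of March leaves 330.
April has 30 days (300 left).
May has 31 days (269 left).
June has 30 days (239 left).
July has 31 days (208 left).
August has 31 days (177 left).
September has 30 days (147 left).
October has 31 days (116 left).
November has 30 days (86 left).
December has 31 days (55 left).
January has 31 days (24 left).
24 days into February → 1990-02-24.

1990-02-24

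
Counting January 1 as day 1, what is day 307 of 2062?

November 3, 2062

January has 31 days (307 − 31 = 276 remain).
February has 28 days (276 − 28 = 248 remain).
March has 31 days (248 − 31 = 217 remain).
April has 30 days (217 − 30 = 187 remain).
May has 31 days (187 − 31 = 156 remain).
June has 30 days (156 − 30 = 126 remain).
July has 31 days (126 − 31 = 95 remain).
August has 31 days (95 − 31 = 64 remain).
September has 30 days (64 − 30 = 34 remain).
October has 31 days (34 − 31 = 3 remain).
3 into November → November 3.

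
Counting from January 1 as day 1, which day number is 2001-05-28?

148

Days in months before May: 31 + 28 + 31 + 30 = 120.
Plus 28 days into May → day 148.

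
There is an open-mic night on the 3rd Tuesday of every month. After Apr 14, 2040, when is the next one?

Apr 2040 starts on a Sunday; its first Tuesday is the 3rd, so the 3rd Tuesday is the 17th — Apr 17, 2040.
Apr 17, 2040 is after Apr 14, 2040, so that is the next one.

Apr 17, 2040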